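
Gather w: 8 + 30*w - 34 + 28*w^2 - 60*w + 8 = 28*w^2 - 30*w - 18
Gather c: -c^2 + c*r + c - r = -c^2 + c*(r + 1) - r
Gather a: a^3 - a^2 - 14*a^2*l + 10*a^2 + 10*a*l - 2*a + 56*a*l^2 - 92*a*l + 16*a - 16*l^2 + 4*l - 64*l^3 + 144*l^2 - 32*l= a^3 + a^2*(9 - 14*l) + a*(56*l^2 - 82*l + 14) - 64*l^3 + 128*l^2 - 28*l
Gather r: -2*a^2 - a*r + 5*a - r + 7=-2*a^2 + 5*a + r*(-a - 1) + 7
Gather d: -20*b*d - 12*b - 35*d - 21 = -12*b + d*(-20*b - 35) - 21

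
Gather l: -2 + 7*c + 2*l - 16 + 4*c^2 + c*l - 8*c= 4*c^2 - c + l*(c + 2) - 18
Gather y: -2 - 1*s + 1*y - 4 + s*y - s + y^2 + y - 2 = -2*s + y^2 + y*(s + 2) - 8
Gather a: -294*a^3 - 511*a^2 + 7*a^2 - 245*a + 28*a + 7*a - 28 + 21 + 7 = -294*a^3 - 504*a^2 - 210*a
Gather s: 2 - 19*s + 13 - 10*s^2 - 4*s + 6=-10*s^2 - 23*s + 21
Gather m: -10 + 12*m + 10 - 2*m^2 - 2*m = -2*m^2 + 10*m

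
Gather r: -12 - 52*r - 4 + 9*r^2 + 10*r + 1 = 9*r^2 - 42*r - 15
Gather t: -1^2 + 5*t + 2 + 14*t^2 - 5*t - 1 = 14*t^2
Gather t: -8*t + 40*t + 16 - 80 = 32*t - 64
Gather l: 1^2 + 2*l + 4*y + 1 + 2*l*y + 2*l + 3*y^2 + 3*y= l*(2*y + 4) + 3*y^2 + 7*y + 2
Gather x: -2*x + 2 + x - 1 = 1 - x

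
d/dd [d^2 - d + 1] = 2*d - 1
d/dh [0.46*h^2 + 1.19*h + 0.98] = 0.92*h + 1.19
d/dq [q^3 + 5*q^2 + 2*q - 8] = 3*q^2 + 10*q + 2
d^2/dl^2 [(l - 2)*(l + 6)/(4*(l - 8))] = 42/(l^3 - 24*l^2 + 192*l - 512)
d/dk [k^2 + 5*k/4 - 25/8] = 2*k + 5/4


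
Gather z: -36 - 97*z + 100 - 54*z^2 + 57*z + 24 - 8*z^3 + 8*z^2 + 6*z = -8*z^3 - 46*z^2 - 34*z + 88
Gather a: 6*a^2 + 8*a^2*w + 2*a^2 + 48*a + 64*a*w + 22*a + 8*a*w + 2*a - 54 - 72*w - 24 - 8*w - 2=a^2*(8*w + 8) + a*(72*w + 72) - 80*w - 80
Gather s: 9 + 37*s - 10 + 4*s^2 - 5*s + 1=4*s^2 + 32*s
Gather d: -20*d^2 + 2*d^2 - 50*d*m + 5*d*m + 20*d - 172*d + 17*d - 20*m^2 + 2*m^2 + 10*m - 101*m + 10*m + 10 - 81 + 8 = -18*d^2 + d*(-45*m - 135) - 18*m^2 - 81*m - 63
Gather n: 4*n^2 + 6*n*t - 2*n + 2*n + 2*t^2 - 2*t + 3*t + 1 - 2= 4*n^2 + 6*n*t + 2*t^2 + t - 1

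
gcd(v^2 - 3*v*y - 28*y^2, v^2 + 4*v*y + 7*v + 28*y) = v + 4*y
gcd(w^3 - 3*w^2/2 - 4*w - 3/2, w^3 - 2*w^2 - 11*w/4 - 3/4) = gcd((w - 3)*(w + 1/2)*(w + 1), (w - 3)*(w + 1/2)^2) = w^2 - 5*w/2 - 3/2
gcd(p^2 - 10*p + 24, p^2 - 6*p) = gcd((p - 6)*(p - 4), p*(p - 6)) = p - 6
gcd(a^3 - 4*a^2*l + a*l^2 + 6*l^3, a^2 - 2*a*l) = a - 2*l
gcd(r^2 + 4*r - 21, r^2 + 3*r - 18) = r - 3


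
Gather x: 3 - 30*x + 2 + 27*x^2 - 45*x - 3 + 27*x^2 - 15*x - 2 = 54*x^2 - 90*x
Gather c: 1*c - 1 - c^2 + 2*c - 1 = -c^2 + 3*c - 2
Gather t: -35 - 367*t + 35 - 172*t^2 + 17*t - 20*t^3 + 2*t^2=-20*t^3 - 170*t^2 - 350*t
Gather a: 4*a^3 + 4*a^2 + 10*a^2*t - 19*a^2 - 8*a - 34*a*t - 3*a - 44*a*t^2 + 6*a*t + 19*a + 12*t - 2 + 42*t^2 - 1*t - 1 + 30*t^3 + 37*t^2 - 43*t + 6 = 4*a^3 + a^2*(10*t - 15) + a*(-44*t^2 - 28*t + 8) + 30*t^3 + 79*t^2 - 32*t + 3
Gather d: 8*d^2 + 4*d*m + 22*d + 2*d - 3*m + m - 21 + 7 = 8*d^2 + d*(4*m + 24) - 2*m - 14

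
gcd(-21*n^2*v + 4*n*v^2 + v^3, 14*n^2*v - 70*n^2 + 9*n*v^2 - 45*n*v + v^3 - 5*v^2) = 7*n + v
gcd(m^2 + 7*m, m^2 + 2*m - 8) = 1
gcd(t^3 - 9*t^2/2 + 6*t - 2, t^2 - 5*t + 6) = t - 2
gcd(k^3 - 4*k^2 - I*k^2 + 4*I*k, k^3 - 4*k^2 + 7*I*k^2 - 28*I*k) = k^2 - 4*k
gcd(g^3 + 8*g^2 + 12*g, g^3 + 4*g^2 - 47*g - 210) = g + 6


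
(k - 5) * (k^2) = k^3 - 5*k^2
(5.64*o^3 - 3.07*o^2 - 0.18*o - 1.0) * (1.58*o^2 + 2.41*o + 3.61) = 8.9112*o^5 + 8.7418*o^4 + 12.6773*o^3 - 13.0965*o^2 - 3.0598*o - 3.61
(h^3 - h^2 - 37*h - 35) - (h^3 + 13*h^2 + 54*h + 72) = -14*h^2 - 91*h - 107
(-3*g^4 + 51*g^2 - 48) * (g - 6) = -3*g^5 + 18*g^4 + 51*g^3 - 306*g^2 - 48*g + 288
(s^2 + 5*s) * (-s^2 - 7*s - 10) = -s^4 - 12*s^3 - 45*s^2 - 50*s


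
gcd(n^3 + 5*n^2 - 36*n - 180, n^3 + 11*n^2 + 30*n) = n^2 + 11*n + 30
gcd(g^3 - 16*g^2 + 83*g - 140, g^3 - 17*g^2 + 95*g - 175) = g^2 - 12*g + 35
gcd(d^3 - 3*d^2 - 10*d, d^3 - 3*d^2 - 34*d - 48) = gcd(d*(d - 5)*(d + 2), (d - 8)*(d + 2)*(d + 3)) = d + 2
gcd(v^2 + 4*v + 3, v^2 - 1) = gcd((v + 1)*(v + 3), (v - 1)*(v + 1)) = v + 1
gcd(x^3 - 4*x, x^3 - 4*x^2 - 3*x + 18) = x + 2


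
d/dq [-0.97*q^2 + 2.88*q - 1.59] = 2.88 - 1.94*q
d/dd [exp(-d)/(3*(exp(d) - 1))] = (1 - 2*exp(d))*exp(-d)/(3*(exp(2*d) - 2*exp(d) + 1))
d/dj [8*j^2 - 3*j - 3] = 16*j - 3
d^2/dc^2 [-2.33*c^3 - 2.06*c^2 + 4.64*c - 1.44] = -13.98*c - 4.12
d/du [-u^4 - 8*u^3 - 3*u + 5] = -4*u^3 - 24*u^2 - 3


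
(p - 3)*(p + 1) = p^2 - 2*p - 3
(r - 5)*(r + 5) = r^2 - 25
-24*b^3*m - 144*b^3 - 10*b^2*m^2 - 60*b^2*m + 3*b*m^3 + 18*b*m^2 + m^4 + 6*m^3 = (-3*b + m)*(2*b + m)*(4*b + m)*(m + 6)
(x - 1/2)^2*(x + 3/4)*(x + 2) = x^4 + 7*x^3/4 - x^2 - 13*x/16 + 3/8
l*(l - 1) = l^2 - l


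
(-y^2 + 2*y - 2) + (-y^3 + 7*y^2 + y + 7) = -y^3 + 6*y^2 + 3*y + 5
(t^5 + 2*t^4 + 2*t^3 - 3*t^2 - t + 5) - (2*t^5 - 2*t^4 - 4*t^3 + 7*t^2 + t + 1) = -t^5 + 4*t^4 + 6*t^3 - 10*t^2 - 2*t + 4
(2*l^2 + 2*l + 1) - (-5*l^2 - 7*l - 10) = 7*l^2 + 9*l + 11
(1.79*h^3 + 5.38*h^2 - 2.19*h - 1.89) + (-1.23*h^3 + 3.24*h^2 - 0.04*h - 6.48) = 0.56*h^3 + 8.62*h^2 - 2.23*h - 8.37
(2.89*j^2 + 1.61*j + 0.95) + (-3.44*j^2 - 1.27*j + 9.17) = -0.55*j^2 + 0.34*j + 10.12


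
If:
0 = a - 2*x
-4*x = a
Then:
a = 0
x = 0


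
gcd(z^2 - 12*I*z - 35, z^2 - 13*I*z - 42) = z - 7*I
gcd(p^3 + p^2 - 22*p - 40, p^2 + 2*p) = p + 2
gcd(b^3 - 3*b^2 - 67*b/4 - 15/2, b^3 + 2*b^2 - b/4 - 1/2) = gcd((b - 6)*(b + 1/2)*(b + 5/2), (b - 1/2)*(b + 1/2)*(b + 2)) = b + 1/2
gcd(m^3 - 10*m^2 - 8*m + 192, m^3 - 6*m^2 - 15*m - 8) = m - 8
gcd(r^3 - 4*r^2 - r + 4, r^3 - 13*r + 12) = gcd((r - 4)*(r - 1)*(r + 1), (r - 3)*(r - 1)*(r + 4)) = r - 1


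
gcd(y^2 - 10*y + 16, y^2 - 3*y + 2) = y - 2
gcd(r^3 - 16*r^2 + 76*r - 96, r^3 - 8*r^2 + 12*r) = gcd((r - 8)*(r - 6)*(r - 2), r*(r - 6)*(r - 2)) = r^2 - 8*r + 12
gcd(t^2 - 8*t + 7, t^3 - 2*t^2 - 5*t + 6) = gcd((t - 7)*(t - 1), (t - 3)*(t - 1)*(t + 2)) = t - 1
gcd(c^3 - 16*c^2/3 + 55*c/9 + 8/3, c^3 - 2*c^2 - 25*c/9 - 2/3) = c^2 - 8*c/3 - 1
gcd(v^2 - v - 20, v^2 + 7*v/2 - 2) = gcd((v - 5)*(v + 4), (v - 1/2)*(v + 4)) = v + 4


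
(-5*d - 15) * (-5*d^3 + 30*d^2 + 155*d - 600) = 25*d^4 - 75*d^3 - 1225*d^2 + 675*d + 9000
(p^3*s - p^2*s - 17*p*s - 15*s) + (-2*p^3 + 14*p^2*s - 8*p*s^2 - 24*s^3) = p^3*s - 2*p^3 + 13*p^2*s - 8*p*s^2 - 17*p*s - 24*s^3 - 15*s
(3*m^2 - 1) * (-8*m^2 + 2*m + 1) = -24*m^4 + 6*m^3 + 11*m^2 - 2*m - 1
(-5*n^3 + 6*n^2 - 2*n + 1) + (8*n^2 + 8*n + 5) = -5*n^3 + 14*n^2 + 6*n + 6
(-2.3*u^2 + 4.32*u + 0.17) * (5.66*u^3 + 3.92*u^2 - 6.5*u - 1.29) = -13.018*u^5 + 15.4352*u^4 + 32.8466*u^3 - 24.4466*u^2 - 6.6778*u - 0.2193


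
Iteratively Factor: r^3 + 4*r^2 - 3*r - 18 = (r + 3)*(r^2 + r - 6) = (r - 2)*(r + 3)*(r + 3)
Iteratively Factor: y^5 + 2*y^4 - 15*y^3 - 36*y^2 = (y + 3)*(y^4 - y^3 - 12*y^2) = (y - 4)*(y + 3)*(y^3 + 3*y^2) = y*(y - 4)*(y + 3)*(y^2 + 3*y) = y*(y - 4)*(y + 3)^2*(y)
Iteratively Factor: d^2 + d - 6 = (d - 2)*(d + 3)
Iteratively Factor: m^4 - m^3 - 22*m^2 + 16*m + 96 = (m + 2)*(m^3 - 3*m^2 - 16*m + 48) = (m - 4)*(m + 2)*(m^2 + m - 12) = (m - 4)*(m + 2)*(m + 4)*(m - 3)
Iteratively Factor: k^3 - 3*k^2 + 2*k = (k)*(k^2 - 3*k + 2) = k*(k - 1)*(k - 2)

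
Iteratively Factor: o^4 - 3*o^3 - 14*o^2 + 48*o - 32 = (o - 4)*(o^3 + o^2 - 10*o + 8) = (o - 4)*(o - 2)*(o^2 + 3*o - 4) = (o - 4)*(o - 2)*(o - 1)*(o + 4)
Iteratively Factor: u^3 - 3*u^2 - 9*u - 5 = (u + 1)*(u^2 - 4*u - 5) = (u - 5)*(u + 1)*(u + 1)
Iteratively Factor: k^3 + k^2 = (k)*(k^2 + k) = k^2*(k + 1)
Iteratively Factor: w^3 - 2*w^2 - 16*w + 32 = (w - 2)*(w^2 - 16) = (w - 2)*(w + 4)*(w - 4)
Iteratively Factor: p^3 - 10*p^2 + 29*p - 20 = (p - 1)*(p^2 - 9*p + 20) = (p - 5)*(p - 1)*(p - 4)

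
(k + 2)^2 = k^2 + 4*k + 4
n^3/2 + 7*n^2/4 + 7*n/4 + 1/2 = (n/2 + 1/4)*(n + 1)*(n + 2)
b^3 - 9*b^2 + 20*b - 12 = (b - 6)*(b - 2)*(b - 1)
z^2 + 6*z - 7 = (z - 1)*(z + 7)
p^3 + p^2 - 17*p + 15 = (p - 3)*(p - 1)*(p + 5)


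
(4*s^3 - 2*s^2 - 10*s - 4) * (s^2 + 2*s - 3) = 4*s^5 + 6*s^4 - 26*s^3 - 18*s^2 + 22*s + 12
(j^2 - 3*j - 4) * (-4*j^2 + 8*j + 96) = -4*j^4 + 20*j^3 + 88*j^2 - 320*j - 384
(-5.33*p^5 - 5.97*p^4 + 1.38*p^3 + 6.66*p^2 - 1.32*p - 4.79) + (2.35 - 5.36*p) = -5.33*p^5 - 5.97*p^4 + 1.38*p^3 + 6.66*p^2 - 6.68*p - 2.44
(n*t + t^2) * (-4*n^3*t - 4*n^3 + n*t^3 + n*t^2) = -4*n^4*t^2 - 4*n^4*t - 4*n^3*t^3 - 4*n^3*t^2 + n^2*t^4 + n^2*t^3 + n*t^5 + n*t^4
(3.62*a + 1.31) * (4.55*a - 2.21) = 16.471*a^2 - 2.0397*a - 2.8951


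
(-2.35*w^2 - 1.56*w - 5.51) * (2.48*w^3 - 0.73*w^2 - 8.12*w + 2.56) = -5.828*w^5 - 2.1533*w^4 + 6.556*w^3 + 10.6735*w^2 + 40.7476*w - 14.1056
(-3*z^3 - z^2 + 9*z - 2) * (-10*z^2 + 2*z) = 30*z^5 + 4*z^4 - 92*z^3 + 38*z^2 - 4*z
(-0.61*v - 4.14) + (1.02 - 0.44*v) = -1.05*v - 3.12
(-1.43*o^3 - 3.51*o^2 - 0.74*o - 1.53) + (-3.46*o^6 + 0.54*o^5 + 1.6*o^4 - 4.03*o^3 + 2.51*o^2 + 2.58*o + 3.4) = -3.46*o^6 + 0.54*o^5 + 1.6*o^4 - 5.46*o^3 - 1.0*o^2 + 1.84*o + 1.87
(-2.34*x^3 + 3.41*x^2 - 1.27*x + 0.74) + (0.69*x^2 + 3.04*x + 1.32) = -2.34*x^3 + 4.1*x^2 + 1.77*x + 2.06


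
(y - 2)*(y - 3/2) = y^2 - 7*y/2 + 3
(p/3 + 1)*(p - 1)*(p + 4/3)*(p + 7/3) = p^4/3 + 17*p^3/9 + 67*p^2/27 - 43*p/27 - 28/9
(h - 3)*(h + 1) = h^2 - 2*h - 3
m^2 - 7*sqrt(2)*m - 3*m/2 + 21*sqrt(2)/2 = (m - 3/2)*(m - 7*sqrt(2))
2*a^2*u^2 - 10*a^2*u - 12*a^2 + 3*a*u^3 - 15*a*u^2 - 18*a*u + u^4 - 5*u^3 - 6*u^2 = (a + u)*(2*a + u)*(u - 6)*(u + 1)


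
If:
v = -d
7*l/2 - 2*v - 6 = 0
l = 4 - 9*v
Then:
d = -16/67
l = 124/67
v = 16/67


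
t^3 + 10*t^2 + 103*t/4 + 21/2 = (t + 1/2)*(t + 7/2)*(t + 6)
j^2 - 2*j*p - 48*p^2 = (j - 8*p)*(j + 6*p)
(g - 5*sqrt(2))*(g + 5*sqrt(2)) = g^2 - 50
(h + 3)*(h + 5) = h^2 + 8*h + 15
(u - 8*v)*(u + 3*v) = u^2 - 5*u*v - 24*v^2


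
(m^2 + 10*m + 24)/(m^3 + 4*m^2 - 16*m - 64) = (m + 6)/(m^2 - 16)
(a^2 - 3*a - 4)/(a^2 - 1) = (a - 4)/(a - 1)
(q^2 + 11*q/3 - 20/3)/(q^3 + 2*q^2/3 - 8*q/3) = (q + 5)/(q*(q + 2))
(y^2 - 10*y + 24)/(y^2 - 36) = (y - 4)/(y + 6)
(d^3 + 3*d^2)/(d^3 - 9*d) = d/(d - 3)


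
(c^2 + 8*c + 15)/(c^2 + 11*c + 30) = (c + 3)/(c + 6)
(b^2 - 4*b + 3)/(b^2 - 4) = (b^2 - 4*b + 3)/(b^2 - 4)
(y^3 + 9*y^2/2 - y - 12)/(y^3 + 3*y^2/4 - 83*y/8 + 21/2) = 4*(y + 2)/(4*y - 7)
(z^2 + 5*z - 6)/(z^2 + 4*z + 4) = (z^2 + 5*z - 6)/(z^2 + 4*z + 4)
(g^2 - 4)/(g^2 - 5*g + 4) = (g^2 - 4)/(g^2 - 5*g + 4)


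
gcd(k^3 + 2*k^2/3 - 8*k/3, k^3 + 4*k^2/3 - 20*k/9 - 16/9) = k^2 + 2*k/3 - 8/3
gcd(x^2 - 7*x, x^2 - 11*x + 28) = x - 7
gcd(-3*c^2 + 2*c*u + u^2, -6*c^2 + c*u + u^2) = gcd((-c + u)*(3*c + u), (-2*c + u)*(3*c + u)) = 3*c + u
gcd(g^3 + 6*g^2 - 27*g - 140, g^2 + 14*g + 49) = g + 7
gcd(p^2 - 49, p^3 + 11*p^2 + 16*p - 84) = p + 7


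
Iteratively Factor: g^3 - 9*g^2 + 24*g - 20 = (g - 5)*(g^2 - 4*g + 4) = (g - 5)*(g - 2)*(g - 2)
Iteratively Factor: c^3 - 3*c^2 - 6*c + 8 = (c + 2)*(c^2 - 5*c + 4) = (c - 4)*(c + 2)*(c - 1)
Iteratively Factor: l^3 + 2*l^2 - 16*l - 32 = (l - 4)*(l^2 + 6*l + 8) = (l - 4)*(l + 4)*(l + 2)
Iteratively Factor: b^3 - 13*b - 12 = (b + 1)*(b^2 - b - 12) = (b + 1)*(b + 3)*(b - 4)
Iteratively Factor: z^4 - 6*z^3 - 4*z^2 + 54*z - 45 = (z - 3)*(z^3 - 3*z^2 - 13*z + 15) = (z - 3)*(z + 3)*(z^2 - 6*z + 5) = (z - 5)*(z - 3)*(z + 3)*(z - 1)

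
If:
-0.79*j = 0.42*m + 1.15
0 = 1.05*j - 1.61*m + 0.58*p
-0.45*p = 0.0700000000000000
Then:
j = -1.06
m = -0.75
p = -0.16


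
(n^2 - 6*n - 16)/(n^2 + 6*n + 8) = (n - 8)/(n + 4)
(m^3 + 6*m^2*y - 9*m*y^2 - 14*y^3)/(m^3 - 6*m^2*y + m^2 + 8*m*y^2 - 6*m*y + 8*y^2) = (-m^2 - 8*m*y - 7*y^2)/(-m^2 + 4*m*y - m + 4*y)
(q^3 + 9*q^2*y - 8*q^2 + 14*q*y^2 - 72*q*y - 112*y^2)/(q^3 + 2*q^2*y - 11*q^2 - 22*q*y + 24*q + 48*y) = (q + 7*y)/(q - 3)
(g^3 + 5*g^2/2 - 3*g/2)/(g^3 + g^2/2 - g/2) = (g + 3)/(g + 1)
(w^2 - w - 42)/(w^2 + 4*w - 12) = (w - 7)/(w - 2)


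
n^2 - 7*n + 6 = (n - 6)*(n - 1)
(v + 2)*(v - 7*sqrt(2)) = v^2 - 7*sqrt(2)*v + 2*v - 14*sqrt(2)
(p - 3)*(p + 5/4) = p^2 - 7*p/4 - 15/4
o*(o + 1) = o^2 + o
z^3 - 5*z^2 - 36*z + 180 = (z - 6)*(z - 5)*(z + 6)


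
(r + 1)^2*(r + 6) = r^3 + 8*r^2 + 13*r + 6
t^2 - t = t*(t - 1)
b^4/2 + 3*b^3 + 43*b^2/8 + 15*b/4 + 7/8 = (b/2 + 1/2)*(b + 1/2)*(b + 1)*(b + 7/2)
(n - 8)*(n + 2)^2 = n^3 - 4*n^2 - 28*n - 32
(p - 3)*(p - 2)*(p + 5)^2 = p^4 + 5*p^3 - 19*p^2 - 65*p + 150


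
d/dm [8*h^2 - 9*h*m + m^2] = -9*h + 2*m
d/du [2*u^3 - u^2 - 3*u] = 6*u^2 - 2*u - 3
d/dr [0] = 0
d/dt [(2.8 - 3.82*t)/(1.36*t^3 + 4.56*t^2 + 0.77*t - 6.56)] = (10.3904*t^3 + 5.9952*t^2 - 25.536*t + 22.9032)/(1.8496*t^6 + 12.4032*t^5 + 22.888*t^4 - 10.8208*t^3 - 59.2343*t^2 - 10.1024*t + 43.0336)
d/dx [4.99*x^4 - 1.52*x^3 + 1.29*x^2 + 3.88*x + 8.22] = 19.96*x^3 - 4.56*x^2 + 2.58*x + 3.88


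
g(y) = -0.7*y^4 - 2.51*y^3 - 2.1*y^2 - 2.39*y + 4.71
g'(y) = -2.8*y^3 - 7.53*y^2 - 4.2*y - 2.39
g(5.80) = -1361.68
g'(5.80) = -826.37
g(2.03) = -41.68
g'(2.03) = -65.37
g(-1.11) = 7.15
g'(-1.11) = -3.18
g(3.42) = -224.19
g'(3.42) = -216.83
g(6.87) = -2483.96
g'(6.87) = -1294.52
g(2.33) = -64.64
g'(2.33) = -88.47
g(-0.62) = 5.88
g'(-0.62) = -2.01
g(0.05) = 4.58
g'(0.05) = -2.62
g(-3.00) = 4.05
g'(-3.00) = 18.04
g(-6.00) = -421.59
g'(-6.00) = 356.53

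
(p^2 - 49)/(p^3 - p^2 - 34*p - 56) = (p + 7)/(p^2 + 6*p + 8)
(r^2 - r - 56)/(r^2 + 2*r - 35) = (r - 8)/(r - 5)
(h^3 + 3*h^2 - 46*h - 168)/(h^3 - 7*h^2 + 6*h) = (h^3 + 3*h^2 - 46*h - 168)/(h*(h^2 - 7*h + 6))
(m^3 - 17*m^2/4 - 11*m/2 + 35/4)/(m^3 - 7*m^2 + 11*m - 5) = (m + 7/4)/(m - 1)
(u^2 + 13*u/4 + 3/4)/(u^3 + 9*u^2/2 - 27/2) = (4*u + 1)/(2*(2*u^2 + 3*u - 9))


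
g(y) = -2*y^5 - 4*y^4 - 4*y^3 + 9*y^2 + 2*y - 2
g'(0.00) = 2.00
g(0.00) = -2.00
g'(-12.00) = -181654.00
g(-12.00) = 422902.00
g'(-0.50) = -8.62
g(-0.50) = -0.44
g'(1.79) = -198.66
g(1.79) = -70.34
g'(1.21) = -43.57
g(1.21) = -7.25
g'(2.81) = -1020.67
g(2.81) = -613.86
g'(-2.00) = -114.00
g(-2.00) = 62.00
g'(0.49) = 5.48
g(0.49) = 0.38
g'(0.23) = 5.28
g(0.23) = -1.13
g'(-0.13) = -0.51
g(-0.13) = -2.10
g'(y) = -10*y^4 - 16*y^3 - 12*y^2 + 18*y + 2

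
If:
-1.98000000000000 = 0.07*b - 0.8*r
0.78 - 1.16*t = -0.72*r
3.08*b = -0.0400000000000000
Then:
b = -0.01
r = 2.47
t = 2.21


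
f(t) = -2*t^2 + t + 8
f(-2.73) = -9.64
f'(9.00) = -35.00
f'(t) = 1 - 4*t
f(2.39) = -1.03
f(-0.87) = 5.62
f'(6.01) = -23.04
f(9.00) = -145.00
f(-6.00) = -70.00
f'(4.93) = -18.72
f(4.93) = -35.68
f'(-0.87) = 4.48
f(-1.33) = 3.13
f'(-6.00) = 25.00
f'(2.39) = -8.56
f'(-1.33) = 6.32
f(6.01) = -58.23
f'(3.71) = -13.84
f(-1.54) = 1.72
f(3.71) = -15.82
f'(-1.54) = 7.16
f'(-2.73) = 11.92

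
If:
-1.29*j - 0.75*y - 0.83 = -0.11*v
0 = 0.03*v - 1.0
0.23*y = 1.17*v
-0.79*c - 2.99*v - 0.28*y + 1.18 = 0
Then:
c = -184.77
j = -96.39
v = 33.33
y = 169.57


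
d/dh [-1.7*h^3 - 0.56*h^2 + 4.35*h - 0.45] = -5.1*h^2 - 1.12*h + 4.35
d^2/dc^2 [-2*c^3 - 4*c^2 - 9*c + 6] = -12*c - 8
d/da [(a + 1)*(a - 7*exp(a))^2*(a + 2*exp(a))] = (a - 7*exp(a))*((a + 1)*(a - 7*exp(a))*(2*exp(a) + 1) - 2*(a + 1)*(a + 2*exp(a))*(7*exp(a) - 1) + (a - 7*exp(a))*(a + 2*exp(a)))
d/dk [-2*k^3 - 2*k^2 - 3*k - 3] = -6*k^2 - 4*k - 3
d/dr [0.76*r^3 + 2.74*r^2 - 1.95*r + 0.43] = 2.28*r^2 + 5.48*r - 1.95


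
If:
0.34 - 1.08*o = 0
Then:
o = 0.31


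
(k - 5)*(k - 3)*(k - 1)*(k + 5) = k^4 - 4*k^3 - 22*k^2 + 100*k - 75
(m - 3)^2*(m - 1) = m^3 - 7*m^2 + 15*m - 9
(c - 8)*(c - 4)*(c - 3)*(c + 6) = c^4 - 9*c^3 - 22*c^2 + 312*c - 576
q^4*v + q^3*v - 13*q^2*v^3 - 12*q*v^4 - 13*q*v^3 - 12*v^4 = (q - 4*v)*(q + v)*(q + 3*v)*(q*v + v)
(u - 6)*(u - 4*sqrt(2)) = u^2 - 6*u - 4*sqrt(2)*u + 24*sqrt(2)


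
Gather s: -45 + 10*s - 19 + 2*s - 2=12*s - 66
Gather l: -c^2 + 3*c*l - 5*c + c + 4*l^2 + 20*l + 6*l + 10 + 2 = -c^2 - 4*c + 4*l^2 + l*(3*c + 26) + 12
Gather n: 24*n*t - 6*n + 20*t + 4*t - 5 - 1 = n*(24*t - 6) + 24*t - 6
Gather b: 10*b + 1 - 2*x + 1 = 10*b - 2*x + 2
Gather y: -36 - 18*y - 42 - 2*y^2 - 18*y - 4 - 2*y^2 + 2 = -4*y^2 - 36*y - 80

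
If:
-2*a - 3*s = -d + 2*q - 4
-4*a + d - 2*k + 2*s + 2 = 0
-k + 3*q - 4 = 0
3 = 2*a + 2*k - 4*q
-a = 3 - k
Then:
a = 19/8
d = 55/4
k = 43/8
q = 25/8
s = 9/4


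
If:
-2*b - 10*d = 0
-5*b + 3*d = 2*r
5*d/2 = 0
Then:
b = 0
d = 0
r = 0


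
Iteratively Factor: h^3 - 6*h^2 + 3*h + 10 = (h - 2)*(h^2 - 4*h - 5) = (h - 5)*(h - 2)*(h + 1)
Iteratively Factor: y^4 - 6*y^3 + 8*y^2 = (y)*(y^3 - 6*y^2 + 8*y) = y^2*(y^2 - 6*y + 8) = y^2*(y - 4)*(y - 2)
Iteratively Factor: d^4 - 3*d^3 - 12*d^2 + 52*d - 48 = (d + 4)*(d^3 - 7*d^2 + 16*d - 12) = (d - 3)*(d + 4)*(d^2 - 4*d + 4) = (d - 3)*(d - 2)*(d + 4)*(d - 2)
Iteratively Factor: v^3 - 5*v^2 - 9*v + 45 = (v + 3)*(v^2 - 8*v + 15) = (v - 3)*(v + 3)*(v - 5)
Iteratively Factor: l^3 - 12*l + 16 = (l - 2)*(l^2 + 2*l - 8) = (l - 2)*(l + 4)*(l - 2)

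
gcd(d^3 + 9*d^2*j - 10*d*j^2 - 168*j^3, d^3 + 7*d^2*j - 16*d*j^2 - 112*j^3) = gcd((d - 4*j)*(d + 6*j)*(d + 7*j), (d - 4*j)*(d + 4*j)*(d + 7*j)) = d^2 + 3*d*j - 28*j^2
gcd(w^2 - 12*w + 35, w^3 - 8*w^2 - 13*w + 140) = w^2 - 12*w + 35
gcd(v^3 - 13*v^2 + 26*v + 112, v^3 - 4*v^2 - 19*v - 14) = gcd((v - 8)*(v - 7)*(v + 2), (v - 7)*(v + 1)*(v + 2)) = v^2 - 5*v - 14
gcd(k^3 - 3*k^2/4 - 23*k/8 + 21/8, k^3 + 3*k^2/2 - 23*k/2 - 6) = 1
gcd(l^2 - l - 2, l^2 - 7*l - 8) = l + 1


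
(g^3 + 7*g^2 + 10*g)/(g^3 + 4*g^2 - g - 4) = g*(g^2 + 7*g + 10)/(g^3 + 4*g^2 - g - 4)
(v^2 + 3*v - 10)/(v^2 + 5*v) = (v - 2)/v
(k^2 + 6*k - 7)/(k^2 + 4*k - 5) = (k + 7)/(k + 5)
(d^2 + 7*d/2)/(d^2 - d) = (d + 7/2)/(d - 1)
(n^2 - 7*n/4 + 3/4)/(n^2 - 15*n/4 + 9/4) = (n - 1)/(n - 3)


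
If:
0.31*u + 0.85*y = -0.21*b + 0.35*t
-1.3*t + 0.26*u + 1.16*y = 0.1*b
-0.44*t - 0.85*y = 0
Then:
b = 8.66036533559898*y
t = -1.93181818181818*y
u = -10.7897196261682*y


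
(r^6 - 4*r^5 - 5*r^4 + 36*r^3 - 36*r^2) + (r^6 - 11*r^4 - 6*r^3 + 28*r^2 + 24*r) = 2*r^6 - 4*r^5 - 16*r^4 + 30*r^3 - 8*r^2 + 24*r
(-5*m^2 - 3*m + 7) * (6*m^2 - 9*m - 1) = -30*m^4 + 27*m^3 + 74*m^2 - 60*m - 7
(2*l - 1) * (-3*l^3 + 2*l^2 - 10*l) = -6*l^4 + 7*l^3 - 22*l^2 + 10*l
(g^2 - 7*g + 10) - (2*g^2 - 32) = -g^2 - 7*g + 42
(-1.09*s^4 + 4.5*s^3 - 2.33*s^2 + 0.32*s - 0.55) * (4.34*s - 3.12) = -4.7306*s^5 + 22.9308*s^4 - 24.1522*s^3 + 8.6584*s^2 - 3.3854*s + 1.716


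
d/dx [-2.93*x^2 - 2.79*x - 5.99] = -5.86*x - 2.79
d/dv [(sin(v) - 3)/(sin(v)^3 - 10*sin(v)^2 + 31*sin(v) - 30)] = (7 - 2*sin(v))*cos(v)/((sin(v) - 5)^2*(sin(v) - 2)^2)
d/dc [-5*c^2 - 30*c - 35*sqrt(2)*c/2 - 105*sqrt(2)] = -10*c - 30 - 35*sqrt(2)/2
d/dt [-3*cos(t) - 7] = 3*sin(t)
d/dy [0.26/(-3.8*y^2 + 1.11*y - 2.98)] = (1.976*y - 0.2886)/(3.8*y^2 - 1.11*y + 2.98)^2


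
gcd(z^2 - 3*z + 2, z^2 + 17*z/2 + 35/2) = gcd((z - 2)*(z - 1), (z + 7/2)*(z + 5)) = 1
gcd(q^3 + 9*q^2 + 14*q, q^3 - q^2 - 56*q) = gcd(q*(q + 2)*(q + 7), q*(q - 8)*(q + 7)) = q^2 + 7*q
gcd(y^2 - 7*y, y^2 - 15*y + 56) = y - 7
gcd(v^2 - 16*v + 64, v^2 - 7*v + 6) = 1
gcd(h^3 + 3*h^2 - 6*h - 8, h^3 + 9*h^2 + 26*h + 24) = h + 4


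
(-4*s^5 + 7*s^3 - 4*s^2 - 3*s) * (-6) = 24*s^5 - 42*s^3 + 24*s^2 + 18*s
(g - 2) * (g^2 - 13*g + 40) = g^3 - 15*g^2 + 66*g - 80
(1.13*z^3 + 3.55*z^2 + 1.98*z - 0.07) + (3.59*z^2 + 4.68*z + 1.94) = 1.13*z^3 + 7.14*z^2 + 6.66*z + 1.87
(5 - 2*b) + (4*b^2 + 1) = 4*b^2 - 2*b + 6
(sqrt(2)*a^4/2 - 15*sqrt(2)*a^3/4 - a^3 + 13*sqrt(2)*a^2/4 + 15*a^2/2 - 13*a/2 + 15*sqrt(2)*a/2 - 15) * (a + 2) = sqrt(2)*a^5/2 - 11*sqrt(2)*a^4/4 - a^4 - 17*sqrt(2)*a^3/4 + 11*a^3/2 + 17*a^2/2 + 14*sqrt(2)*a^2 - 28*a + 15*sqrt(2)*a - 30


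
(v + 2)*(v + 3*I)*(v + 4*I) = v^3 + 2*v^2 + 7*I*v^2 - 12*v + 14*I*v - 24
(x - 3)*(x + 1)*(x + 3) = x^3 + x^2 - 9*x - 9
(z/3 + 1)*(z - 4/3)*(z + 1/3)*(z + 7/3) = z^4/3 + 13*z^3/9 + 11*z^2/27 - 253*z/81 - 28/27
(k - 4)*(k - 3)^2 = k^3 - 10*k^2 + 33*k - 36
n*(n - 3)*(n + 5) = n^3 + 2*n^2 - 15*n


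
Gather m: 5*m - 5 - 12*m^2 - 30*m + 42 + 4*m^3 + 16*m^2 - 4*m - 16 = 4*m^3 + 4*m^2 - 29*m + 21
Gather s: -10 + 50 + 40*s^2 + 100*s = 40*s^2 + 100*s + 40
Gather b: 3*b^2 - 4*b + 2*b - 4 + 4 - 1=3*b^2 - 2*b - 1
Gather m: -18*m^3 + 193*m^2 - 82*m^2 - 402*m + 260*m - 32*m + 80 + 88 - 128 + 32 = -18*m^3 + 111*m^2 - 174*m + 72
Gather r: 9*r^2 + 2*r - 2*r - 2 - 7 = 9*r^2 - 9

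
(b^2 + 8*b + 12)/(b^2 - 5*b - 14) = (b + 6)/(b - 7)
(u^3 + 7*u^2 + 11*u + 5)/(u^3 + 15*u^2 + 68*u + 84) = (u^3 + 7*u^2 + 11*u + 5)/(u^3 + 15*u^2 + 68*u + 84)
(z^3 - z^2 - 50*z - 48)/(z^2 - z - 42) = (z^2 - 7*z - 8)/(z - 7)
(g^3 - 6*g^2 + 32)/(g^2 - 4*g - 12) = (g^2 - 8*g + 16)/(g - 6)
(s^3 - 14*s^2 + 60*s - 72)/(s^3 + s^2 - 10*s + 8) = (s^2 - 12*s + 36)/(s^2 + 3*s - 4)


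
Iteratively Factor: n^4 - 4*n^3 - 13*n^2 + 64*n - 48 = (n - 4)*(n^3 - 13*n + 12) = (n - 4)*(n - 1)*(n^2 + n - 12) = (n - 4)*(n - 3)*(n - 1)*(n + 4)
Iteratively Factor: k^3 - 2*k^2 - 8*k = (k)*(k^2 - 2*k - 8) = k*(k + 2)*(k - 4)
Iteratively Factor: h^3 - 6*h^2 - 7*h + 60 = (h + 3)*(h^2 - 9*h + 20) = (h - 5)*(h + 3)*(h - 4)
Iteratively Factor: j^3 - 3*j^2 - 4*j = (j - 4)*(j^2 + j) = (j - 4)*(j + 1)*(j)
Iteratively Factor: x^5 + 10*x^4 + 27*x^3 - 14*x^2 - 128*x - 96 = (x - 2)*(x^4 + 12*x^3 + 51*x^2 + 88*x + 48) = (x - 2)*(x + 4)*(x^3 + 8*x^2 + 19*x + 12) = (x - 2)*(x + 4)^2*(x^2 + 4*x + 3) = (x - 2)*(x + 3)*(x + 4)^2*(x + 1)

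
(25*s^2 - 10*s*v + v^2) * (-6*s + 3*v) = -150*s^3 + 135*s^2*v - 36*s*v^2 + 3*v^3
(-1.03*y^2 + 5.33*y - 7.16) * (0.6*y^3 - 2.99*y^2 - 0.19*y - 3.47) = -0.618*y^5 + 6.2777*y^4 - 20.037*y^3 + 23.9698*y^2 - 17.1347*y + 24.8452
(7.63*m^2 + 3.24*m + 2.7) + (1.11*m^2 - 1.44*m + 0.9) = 8.74*m^2 + 1.8*m + 3.6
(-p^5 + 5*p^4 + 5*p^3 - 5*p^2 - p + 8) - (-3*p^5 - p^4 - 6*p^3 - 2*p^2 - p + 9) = 2*p^5 + 6*p^4 + 11*p^3 - 3*p^2 - 1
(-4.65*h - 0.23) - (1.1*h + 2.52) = -5.75*h - 2.75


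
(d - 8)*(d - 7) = d^2 - 15*d + 56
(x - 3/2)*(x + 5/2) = x^2 + x - 15/4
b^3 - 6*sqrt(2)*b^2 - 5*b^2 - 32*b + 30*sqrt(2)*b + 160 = (b - 5)*(b - 8*sqrt(2))*(b + 2*sqrt(2))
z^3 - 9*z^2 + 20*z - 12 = (z - 6)*(z - 2)*(z - 1)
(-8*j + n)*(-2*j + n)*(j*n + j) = 16*j^3*n + 16*j^3 - 10*j^2*n^2 - 10*j^2*n + j*n^3 + j*n^2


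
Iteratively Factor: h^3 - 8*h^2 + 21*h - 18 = (h - 3)*(h^2 - 5*h + 6) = (h - 3)^2*(h - 2)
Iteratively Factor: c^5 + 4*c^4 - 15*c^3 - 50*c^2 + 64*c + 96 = (c - 2)*(c^4 + 6*c^3 - 3*c^2 - 56*c - 48) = (c - 2)*(c + 1)*(c^3 + 5*c^2 - 8*c - 48) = (c - 3)*(c - 2)*(c + 1)*(c^2 + 8*c + 16) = (c - 3)*(c - 2)*(c + 1)*(c + 4)*(c + 4)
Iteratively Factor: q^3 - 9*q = (q)*(q^2 - 9) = q*(q + 3)*(q - 3)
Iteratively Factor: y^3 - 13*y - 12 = (y + 3)*(y^2 - 3*y - 4) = (y + 1)*(y + 3)*(y - 4)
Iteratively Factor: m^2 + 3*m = (m + 3)*(m)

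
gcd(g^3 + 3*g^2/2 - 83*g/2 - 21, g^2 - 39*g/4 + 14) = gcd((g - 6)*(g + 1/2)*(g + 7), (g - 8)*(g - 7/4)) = 1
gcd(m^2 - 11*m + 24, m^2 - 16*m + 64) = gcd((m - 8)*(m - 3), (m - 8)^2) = m - 8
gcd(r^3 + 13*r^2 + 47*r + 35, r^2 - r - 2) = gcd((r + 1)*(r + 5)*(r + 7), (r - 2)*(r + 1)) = r + 1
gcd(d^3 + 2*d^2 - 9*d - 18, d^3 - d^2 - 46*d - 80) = d + 2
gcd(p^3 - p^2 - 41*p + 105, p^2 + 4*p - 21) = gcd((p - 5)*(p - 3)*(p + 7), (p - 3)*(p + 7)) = p^2 + 4*p - 21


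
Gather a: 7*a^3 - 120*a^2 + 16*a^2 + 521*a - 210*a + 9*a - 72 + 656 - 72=7*a^3 - 104*a^2 + 320*a + 512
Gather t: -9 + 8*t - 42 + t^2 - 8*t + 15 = t^2 - 36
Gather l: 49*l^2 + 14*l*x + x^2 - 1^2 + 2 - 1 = 49*l^2 + 14*l*x + x^2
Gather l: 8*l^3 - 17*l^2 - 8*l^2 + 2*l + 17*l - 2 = 8*l^3 - 25*l^2 + 19*l - 2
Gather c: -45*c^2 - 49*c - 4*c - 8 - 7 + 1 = -45*c^2 - 53*c - 14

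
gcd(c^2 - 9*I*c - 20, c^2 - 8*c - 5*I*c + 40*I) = c - 5*I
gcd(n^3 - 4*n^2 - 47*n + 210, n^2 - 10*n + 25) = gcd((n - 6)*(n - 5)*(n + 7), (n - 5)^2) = n - 5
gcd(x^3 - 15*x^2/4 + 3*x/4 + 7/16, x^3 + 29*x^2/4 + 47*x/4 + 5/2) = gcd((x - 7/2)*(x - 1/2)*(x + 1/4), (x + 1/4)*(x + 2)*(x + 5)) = x + 1/4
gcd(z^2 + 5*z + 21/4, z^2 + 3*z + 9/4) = z + 3/2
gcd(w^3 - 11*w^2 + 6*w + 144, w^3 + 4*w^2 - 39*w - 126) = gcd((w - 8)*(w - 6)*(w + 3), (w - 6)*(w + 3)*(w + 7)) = w^2 - 3*w - 18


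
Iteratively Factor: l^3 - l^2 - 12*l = (l + 3)*(l^2 - 4*l) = (l - 4)*(l + 3)*(l)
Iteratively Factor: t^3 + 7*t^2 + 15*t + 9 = (t + 3)*(t^2 + 4*t + 3) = (t + 1)*(t + 3)*(t + 3)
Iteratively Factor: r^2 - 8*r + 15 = (r - 3)*(r - 5)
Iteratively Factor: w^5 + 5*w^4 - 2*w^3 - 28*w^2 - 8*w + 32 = (w + 2)*(w^4 + 3*w^3 - 8*w^2 - 12*w + 16) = (w - 2)*(w + 2)*(w^3 + 5*w^2 + 2*w - 8) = (w - 2)*(w - 1)*(w + 2)*(w^2 + 6*w + 8) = (w - 2)*(w - 1)*(w + 2)^2*(w + 4)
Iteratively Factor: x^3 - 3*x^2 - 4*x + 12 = (x + 2)*(x^2 - 5*x + 6) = (x - 3)*(x + 2)*(x - 2)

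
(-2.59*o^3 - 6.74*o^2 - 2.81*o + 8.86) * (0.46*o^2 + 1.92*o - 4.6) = -1.1914*o^5 - 8.0732*o^4 - 2.3194*o^3 + 29.6844*o^2 + 29.9372*o - 40.756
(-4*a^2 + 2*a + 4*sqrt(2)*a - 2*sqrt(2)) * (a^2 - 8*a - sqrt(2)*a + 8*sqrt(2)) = -4*a^4 + 8*sqrt(2)*a^3 + 34*a^3 - 68*sqrt(2)*a^2 - 24*a^2 + 32*sqrt(2)*a + 68*a - 32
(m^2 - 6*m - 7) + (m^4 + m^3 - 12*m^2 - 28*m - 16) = m^4 + m^3 - 11*m^2 - 34*m - 23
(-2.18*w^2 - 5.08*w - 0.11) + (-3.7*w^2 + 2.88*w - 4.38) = -5.88*w^2 - 2.2*w - 4.49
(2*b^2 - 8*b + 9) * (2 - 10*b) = -20*b^3 + 84*b^2 - 106*b + 18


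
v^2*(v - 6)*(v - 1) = v^4 - 7*v^3 + 6*v^2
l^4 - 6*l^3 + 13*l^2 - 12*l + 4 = (l - 2)^2*(l - 1)^2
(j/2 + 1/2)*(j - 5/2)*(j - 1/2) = j^3/2 - j^2 - 7*j/8 + 5/8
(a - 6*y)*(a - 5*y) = a^2 - 11*a*y + 30*y^2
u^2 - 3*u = u*(u - 3)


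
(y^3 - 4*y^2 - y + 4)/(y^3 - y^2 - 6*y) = (-y^3 + 4*y^2 + y - 4)/(y*(-y^2 + y + 6))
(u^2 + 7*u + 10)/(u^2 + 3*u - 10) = (u + 2)/(u - 2)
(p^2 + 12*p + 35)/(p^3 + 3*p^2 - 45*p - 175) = (p + 7)/(p^2 - 2*p - 35)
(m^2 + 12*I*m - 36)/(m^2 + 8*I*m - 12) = (m + 6*I)/(m + 2*I)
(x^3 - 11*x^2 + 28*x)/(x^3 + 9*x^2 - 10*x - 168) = x*(x - 7)/(x^2 + 13*x + 42)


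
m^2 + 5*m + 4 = (m + 1)*(m + 4)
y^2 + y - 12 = (y - 3)*(y + 4)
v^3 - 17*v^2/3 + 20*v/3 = v*(v - 4)*(v - 5/3)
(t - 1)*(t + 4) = t^2 + 3*t - 4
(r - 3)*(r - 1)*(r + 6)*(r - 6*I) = r^4 + 2*r^3 - 6*I*r^3 - 21*r^2 - 12*I*r^2 + 18*r + 126*I*r - 108*I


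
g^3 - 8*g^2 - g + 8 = (g - 8)*(g - 1)*(g + 1)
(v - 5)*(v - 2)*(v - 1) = v^3 - 8*v^2 + 17*v - 10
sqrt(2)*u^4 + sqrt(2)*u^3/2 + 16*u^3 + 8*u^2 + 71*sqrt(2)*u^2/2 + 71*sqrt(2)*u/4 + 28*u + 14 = (u + sqrt(2)/2)*(u + 7*sqrt(2)/2)*(u + 4*sqrt(2))*(sqrt(2)*u + sqrt(2)/2)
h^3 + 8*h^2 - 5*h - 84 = (h - 3)*(h + 4)*(h + 7)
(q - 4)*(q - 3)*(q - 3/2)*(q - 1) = q^4 - 19*q^3/2 + 31*q^2 - 81*q/2 + 18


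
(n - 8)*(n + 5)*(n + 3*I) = n^3 - 3*n^2 + 3*I*n^2 - 40*n - 9*I*n - 120*I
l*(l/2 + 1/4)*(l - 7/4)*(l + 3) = l^4/2 + 7*l^3/8 - 37*l^2/16 - 21*l/16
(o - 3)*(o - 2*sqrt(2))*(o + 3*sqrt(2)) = o^3 - 3*o^2 + sqrt(2)*o^2 - 12*o - 3*sqrt(2)*o + 36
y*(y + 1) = y^2 + y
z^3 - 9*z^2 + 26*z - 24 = (z - 4)*(z - 3)*(z - 2)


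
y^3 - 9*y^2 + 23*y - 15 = (y - 5)*(y - 3)*(y - 1)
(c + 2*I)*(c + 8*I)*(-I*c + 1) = -I*c^3 + 11*c^2 + 26*I*c - 16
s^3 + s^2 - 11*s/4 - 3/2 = (s - 3/2)*(s + 1/2)*(s + 2)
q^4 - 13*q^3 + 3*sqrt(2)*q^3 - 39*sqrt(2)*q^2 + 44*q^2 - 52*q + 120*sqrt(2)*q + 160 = (q - 8)*(q - 5)*(q + sqrt(2))*(q + 2*sqrt(2))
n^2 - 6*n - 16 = (n - 8)*(n + 2)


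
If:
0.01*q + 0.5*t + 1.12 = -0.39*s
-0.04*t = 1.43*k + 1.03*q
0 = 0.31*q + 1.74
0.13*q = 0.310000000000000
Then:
No Solution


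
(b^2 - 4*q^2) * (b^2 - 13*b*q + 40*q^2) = b^4 - 13*b^3*q + 36*b^2*q^2 + 52*b*q^3 - 160*q^4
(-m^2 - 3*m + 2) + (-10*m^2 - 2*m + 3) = -11*m^2 - 5*m + 5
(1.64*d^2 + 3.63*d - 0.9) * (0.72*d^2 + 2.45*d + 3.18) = 1.1808*d^4 + 6.6316*d^3 + 13.4607*d^2 + 9.3384*d - 2.862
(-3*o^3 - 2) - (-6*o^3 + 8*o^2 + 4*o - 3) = 3*o^3 - 8*o^2 - 4*o + 1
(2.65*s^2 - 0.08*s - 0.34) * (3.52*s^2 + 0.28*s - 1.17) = 9.328*s^4 + 0.4604*s^3 - 4.3197*s^2 - 0.00160000000000002*s + 0.3978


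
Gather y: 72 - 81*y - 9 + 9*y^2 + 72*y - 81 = 9*y^2 - 9*y - 18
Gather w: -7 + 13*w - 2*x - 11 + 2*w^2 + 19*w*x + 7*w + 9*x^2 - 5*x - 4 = 2*w^2 + w*(19*x + 20) + 9*x^2 - 7*x - 22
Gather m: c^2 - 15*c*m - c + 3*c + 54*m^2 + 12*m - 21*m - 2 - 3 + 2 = c^2 + 2*c + 54*m^2 + m*(-15*c - 9) - 3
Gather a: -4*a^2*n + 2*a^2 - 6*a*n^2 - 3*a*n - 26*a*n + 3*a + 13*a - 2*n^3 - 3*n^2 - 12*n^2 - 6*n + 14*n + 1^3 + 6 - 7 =a^2*(2 - 4*n) + a*(-6*n^2 - 29*n + 16) - 2*n^3 - 15*n^2 + 8*n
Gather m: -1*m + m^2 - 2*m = m^2 - 3*m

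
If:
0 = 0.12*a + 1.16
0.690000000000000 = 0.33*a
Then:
No Solution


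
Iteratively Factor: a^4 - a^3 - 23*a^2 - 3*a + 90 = (a + 3)*(a^3 - 4*a^2 - 11*a + 30) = (a + 3)^2*(a^2 - 7*a + 10) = (a - 5)*(a + 3)^2*(a - 2)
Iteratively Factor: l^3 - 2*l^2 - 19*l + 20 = (l + 4)*(l^2 - 6*l + 5) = (l - 5)*(l + 4)*(l - 1)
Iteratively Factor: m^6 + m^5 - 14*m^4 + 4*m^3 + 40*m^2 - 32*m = (m + 2)*(m^5 - m^4 - 12*m^3 + 28*m^2 - 16*m) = m*(m + 2)*(m^4 - m^3 - 12*m^2 + 28*m - 16) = m*(m - 2)*(m + 2)*(m^3 + m^2 - 10*m + 8) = m*(m - 2)*(m - 1)*(m + 2)*(m^2 + 2*m - 8) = m*(m - 2)^2*(m - 1)*(m + 2)*(m + 4)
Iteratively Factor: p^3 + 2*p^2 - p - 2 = (p + 2)*(p^2 - 1) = (p - 1)*(p + 2)*(p + 1)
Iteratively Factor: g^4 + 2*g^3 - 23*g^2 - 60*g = (g + 4)*(g^3 - 2*g^2 - 15*g) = (g - 5)*(g + 4)*(g^2 + 3*g) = g*(g - 5)*(g + 4)*(g + 3)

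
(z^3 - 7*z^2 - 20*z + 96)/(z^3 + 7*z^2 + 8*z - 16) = (z^2 - 11*z + 24)/(z^2 + 3*z - 4)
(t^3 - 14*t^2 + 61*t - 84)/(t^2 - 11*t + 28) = t - 3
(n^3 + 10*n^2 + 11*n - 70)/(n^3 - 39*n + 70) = (n + 5)/(n - 5)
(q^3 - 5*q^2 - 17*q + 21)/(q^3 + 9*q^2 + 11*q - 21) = (q - 7)/(q + 7)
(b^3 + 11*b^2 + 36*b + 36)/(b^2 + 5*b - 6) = (b^2 + 5*b + 6)/(b - 1)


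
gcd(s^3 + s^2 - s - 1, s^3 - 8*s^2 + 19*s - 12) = s - 1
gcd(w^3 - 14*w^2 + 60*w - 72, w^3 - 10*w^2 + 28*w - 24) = w^2 - 8*w + 12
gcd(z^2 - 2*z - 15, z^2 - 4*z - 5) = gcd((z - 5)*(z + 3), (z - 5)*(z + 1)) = z - 5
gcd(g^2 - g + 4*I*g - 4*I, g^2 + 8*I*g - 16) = g + 4*I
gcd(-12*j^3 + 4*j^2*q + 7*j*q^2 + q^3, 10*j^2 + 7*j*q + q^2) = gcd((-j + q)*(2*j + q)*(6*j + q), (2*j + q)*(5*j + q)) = 2*j + q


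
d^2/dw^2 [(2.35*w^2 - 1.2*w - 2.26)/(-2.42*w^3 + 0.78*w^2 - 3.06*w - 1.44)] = (-27.52508*w^6 + 42.16608*w^5 + 249.648168*w^4 + 18.864024*w^3 + 42.646176*w^2 - 71.531856*w + 27.079056)/(14.172488*w^9 - 13.703976*w^8 + 58.178736*w^7 - 9.83123999999999*w^6 + 57.255984*w^5 + 44.698392*w^4 + 23.085*w^3 + 35.598528*w^2 + 19.035648*w + 2.985984)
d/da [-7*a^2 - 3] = -14*a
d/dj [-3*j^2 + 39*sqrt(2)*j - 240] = -6*j + 39*sqrt(2)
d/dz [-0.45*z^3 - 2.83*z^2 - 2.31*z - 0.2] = -1.35*z^2 - 5.66*z - 2.31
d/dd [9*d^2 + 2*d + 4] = 18*d + 2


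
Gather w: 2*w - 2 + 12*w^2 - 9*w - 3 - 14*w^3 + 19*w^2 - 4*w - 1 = -14*w^3 + 31*w^2 - 11*w - 6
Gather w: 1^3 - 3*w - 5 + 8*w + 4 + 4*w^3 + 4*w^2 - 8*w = 4*w^3 + 4*w^2 - 3*w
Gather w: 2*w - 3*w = -w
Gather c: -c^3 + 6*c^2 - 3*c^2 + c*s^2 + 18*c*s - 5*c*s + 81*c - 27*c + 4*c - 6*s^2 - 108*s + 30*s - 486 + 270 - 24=-c^3 + 3*c^2 + c*(s^2 + 13*s + 58) - 6*s^2 - 78*s - 240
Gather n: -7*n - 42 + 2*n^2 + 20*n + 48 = 2*n^2 + 13*n + 6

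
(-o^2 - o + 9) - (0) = -o^2 - o + 9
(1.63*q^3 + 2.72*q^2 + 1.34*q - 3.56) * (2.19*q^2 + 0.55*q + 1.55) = 3.5697*q^5 + 6.8533*q^4 + 6.9571*q^3 - 2.8434*q^2 + 0.119*q - 5.518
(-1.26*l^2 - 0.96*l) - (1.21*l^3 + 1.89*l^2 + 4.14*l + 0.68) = -1.21*l^3 - 3.15*l^2 - 5.1*l - 0.68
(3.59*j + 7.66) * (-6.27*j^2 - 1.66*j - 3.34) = -22.5093*j^3 - 53.9876*j^2 - 24.7062*j - 25.5844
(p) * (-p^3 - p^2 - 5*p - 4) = -p^4 - p^3 - 5*p^2 - 4*p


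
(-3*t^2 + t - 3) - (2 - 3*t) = -3*t^2 + 4*t - 5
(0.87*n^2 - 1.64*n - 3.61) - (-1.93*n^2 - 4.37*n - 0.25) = 2.8*n^2 + 2.73*n - 3.36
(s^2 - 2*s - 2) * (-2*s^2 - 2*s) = -2*s^4 + 2*s^3 + 8*s^2 + 4*s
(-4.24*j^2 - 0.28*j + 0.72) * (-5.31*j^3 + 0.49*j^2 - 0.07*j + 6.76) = 22.5144*j^5 - 0.5908*j^4 - 3.6636*j^3 - 28.29*j^2 - 1.9432*j + 4.8672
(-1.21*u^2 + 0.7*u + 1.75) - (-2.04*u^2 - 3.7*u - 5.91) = 0.83*u^2 + 4.4*u + 7.66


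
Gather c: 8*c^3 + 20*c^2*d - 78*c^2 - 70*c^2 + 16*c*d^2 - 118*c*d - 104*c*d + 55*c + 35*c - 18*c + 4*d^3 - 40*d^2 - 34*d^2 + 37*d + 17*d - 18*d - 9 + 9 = 8*c^3 + c^2*(20*d - 148) + c*(16*d^2 - 222*d + 72) + 4*d^3 - 74*d^2 + 36*d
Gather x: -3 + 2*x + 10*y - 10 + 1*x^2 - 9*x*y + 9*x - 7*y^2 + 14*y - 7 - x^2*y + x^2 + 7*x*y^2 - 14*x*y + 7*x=x^2*(2 - y) + x*(7*y^2 - 23*y + 18) - 7*y^2 + 24*y - 20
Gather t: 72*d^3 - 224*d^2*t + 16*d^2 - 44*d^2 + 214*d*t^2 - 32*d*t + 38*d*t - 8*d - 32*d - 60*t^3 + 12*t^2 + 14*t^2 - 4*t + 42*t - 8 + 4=72*d^3 - 28*d^2 - 40*d - 60*t^3 + t^2*(214*d + 26) + t*(-224*d^2 + 6*d + 38) - 4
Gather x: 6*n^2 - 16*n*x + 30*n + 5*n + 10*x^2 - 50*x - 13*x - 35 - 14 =6*n^2 + 35*n + 10*x^2 + x*(-16*n - 63) - 49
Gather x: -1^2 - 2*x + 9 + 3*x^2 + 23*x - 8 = 3*x^2 + 21*x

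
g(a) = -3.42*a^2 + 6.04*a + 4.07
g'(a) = 6.04 - 6.84*a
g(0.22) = 5.23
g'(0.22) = 4.54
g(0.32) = 5.65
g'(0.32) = 3.85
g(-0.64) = -1.20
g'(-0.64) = 10.42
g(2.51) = -2.32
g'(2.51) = -11.13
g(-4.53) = -93.47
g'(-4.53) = 37.03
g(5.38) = -62.42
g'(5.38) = -30.76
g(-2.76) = -38.65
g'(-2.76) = 24.92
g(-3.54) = -60.17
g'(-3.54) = 30.25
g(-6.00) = -155.29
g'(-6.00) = 47.08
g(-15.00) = -856.03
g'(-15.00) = 108.64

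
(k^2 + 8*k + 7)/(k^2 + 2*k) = (k^2 + 8*k + 7)/(k*(k + 2))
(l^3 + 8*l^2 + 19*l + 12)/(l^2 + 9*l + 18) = (l^2 + 5*l + 4)/(l + 6)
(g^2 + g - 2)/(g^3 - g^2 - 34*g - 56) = (g - 1)/(g^2 - 3*g - 28)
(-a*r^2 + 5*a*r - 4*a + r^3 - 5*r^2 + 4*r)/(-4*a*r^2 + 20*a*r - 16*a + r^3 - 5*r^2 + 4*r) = (-a + r)/(-4*a + r)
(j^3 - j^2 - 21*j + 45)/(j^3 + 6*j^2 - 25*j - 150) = (j^2 - 6*j + 9)/(j^2 + j - 30)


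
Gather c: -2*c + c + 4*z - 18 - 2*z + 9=-c + 2*z - 9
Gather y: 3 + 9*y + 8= 9*y + 11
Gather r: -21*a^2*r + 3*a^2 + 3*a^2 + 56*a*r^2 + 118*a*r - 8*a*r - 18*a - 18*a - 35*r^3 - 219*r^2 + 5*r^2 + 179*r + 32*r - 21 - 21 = 6*a^2 - 36*a - 35*r^3 + r^2*(56*a - 214) + r*(-21*a^2 + 110*a + 211) - 42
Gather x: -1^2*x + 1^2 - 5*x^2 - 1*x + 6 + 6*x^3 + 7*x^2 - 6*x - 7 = 6*x^3 + 2*x^2 - 8*x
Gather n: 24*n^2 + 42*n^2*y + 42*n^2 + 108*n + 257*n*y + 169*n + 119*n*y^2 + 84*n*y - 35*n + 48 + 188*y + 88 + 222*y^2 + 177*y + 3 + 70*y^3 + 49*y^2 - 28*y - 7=n^2*(42*y + 66) + n*(119*y^2 + 341*y + 242) + 70*y^3 + 271*y^2 + 337*y + 132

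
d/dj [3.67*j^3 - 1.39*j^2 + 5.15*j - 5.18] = 11.01*j^2 - 2.78*j + 5.15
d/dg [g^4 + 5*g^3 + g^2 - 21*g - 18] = 4*g^3 + 15*g^2 + 2*g - 21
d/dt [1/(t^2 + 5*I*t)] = (-2*t - 5*I)/(t^2*(t + 5*I)^2)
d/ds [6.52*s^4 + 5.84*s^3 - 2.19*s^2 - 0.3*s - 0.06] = 26.08*s^3 + 17.52*s^2 - 4.38*s - 0.3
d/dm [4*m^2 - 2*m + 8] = 8*m - 2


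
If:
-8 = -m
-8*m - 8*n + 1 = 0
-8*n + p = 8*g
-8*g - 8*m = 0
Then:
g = -8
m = 8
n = -63/8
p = -127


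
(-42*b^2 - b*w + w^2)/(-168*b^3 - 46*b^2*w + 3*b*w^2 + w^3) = 1/(4*b + w)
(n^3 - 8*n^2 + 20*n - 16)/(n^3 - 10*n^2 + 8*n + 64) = (n^2 - 4*n + 4)/(n^2 - 6*n - 16)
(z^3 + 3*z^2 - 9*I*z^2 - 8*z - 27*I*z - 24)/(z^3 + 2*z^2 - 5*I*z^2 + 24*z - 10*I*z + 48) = (z^2 + z*(3 - I) - 3*I)/(z^2 + z*(2 + 3*I) + 6*I)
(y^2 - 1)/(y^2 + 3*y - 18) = (y^2 - 1)/(y^2 + 3*y - 18)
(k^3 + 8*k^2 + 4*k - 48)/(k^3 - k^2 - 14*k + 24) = (k + 6)/(k - 3)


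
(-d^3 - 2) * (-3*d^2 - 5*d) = 3*d^5 + 5*d^4 + 6*d^2 + 10*d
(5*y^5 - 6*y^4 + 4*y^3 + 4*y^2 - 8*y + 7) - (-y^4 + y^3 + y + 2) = 5*y^5 - 5*y^4 + 3*y^3 + 4*y^2 - 9*y + 5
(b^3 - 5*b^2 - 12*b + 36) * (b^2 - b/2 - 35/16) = b^5 - 11*b^4/2 - 187*b^3/16 + 847*b^2/16 + 33*b/4 - 315/4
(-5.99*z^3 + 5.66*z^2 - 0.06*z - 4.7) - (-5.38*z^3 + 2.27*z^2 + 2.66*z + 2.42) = -0.61*z^3 + 3.39*z^2 - 2.72*z - 7.12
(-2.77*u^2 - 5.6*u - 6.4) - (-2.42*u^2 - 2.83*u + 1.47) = -0.35*u^2 - 2.77*u - 7.87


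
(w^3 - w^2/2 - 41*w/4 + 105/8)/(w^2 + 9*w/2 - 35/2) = (w^2 + 2*w - 21/4)/(w + 7)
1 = 1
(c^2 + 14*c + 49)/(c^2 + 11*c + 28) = (c + 7)/(c + 4)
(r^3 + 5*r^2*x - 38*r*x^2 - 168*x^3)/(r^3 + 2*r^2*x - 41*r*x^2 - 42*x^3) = (r + 4*x)/(r + x)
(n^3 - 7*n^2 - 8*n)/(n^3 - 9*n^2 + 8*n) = (n + 1)/(n - 1)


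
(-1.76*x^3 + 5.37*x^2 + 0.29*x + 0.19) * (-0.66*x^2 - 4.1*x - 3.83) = 1.1616*x^5 + 3.6718*x^4 - 15.4676*x^3 - 21.8815*x^2 - 1.8897*x - 0.7277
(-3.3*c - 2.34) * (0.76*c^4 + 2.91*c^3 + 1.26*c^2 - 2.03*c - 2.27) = -2.508*c^5 - 11.3814*c^4 - 10.9674*c^3 + 3.7506*c^2 + 12.2412*c + 5.3118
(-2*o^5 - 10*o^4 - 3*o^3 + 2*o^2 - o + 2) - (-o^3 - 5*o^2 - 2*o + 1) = -2*o^5 - 10*o^4 - 2*o^3 + 7*o^2 + o + 1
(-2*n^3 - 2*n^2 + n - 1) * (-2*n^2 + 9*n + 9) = 4*n^5 - 14*n^4 - 38*n^3 - 7*n^2 - 9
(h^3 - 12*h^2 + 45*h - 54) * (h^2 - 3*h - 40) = h^5 - 15*h^4 + 41*h^3 + 291*h^2 - 1638*h + 2160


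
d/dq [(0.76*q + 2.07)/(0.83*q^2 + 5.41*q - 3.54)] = (0.6308*q^2 + 4.1116*q - (0.76*q + 2.07)*(1.66*q + 5.41) - 2.6904)/(0.83*q^2 + 5.41*q - 3.54)^2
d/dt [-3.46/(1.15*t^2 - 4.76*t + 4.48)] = (7.958*t - 16.4696)/(1.15*t^2 - 4.76*t + 4.48)^2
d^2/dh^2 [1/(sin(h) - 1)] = -(sin(h) + 2)/(sin(h) - 1)^2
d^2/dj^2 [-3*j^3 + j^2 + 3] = 2 - 18*j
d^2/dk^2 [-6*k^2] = -12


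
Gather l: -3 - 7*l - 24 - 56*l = -63*l - 27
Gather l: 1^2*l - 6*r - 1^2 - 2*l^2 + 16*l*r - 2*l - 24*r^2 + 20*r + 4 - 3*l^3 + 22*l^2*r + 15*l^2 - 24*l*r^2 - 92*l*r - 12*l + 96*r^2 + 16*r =-3*l^3 + l^2*(22*r + 13) + l*(-24*r^2 - 76*r - 13) + 72*r^2 + 30*r + 3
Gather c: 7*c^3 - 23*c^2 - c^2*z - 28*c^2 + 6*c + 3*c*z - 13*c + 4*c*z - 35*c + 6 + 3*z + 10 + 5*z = 7*c^3 + c^2*(-z - 51) + c*(7*z - 42) + 8*z + 16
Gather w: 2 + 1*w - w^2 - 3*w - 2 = -w^2 - 2*w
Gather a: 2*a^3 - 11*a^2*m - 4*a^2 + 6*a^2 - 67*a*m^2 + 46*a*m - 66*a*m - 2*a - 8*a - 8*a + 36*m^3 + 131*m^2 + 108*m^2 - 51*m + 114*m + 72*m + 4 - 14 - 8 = 2*a^3 + a^2*(2 - 11*m) + a*(-67*m^2 - 20*m - 18) + 36*m^3 + 239*m^2 + 135*m - 18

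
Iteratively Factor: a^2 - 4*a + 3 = (a - 3)*(a - 1)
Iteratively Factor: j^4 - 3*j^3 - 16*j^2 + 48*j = (j + 4)*(j^3 - 7*j^2 + 12*j) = j*(j + 4)*(j^2 - 7*j + 12) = j*(j - 4)*(j + 4)*(j - 3)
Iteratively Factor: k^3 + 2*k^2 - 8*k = (k + 4)*(k^2 - 2*k) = (k - 2)*(k + 4)*(k)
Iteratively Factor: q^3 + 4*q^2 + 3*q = (q + 1)*(q^2 + 3*q) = (q + 1)*(q + 3)*(q)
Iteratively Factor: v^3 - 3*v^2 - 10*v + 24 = (v - 2)*(v^2 - v - 12) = (v - 2)*(v + 3)*(v - 4)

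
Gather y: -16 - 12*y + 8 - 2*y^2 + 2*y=-2*y^2 - 10*y - 8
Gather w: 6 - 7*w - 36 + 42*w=35*w - 30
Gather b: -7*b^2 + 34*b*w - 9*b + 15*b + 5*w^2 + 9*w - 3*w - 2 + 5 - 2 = -7*b^2 + b*(34*w + 6) + 5*w^2 + 6*w + 1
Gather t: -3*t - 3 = -3*t - 3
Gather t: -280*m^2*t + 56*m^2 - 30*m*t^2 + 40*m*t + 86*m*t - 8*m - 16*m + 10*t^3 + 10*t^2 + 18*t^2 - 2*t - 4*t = 56*m^2 - 24*m + 10*t^3 + t^2*(28 - 30*m) + t*(-280*m^2 + 126*m - 6)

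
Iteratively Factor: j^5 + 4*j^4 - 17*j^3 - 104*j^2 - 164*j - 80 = (j + 1)*(j^4 + 3*j^3 - 20*j^2 - 84*j - 80) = (j + 1)*(j + 4)*(j^3 - j^2 - 16*j - 20) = (j - 5)*(j + 1)*(j + 4)*(j^2 + 4*j + 4) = (j - 5)*(j + 1)*(j + 2)*(j + 4)*(j + 2)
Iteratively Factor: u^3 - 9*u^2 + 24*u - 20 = (u - 5)*(u^2 - 4*u + 4) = (u - 5)*(u - 2)*(u - 2)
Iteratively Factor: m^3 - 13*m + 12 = (m - 1)*(m^2 + m - 12) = (m - 1)*(m + 4)*(m - 3)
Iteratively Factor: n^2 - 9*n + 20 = (n - 4)*(n - 5)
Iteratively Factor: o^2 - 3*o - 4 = (o - 4)*(o + 1)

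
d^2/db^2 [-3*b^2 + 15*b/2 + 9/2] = -6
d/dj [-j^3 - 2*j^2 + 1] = j*(-3*j - 4)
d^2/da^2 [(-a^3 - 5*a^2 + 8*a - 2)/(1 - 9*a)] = 2*(81*a^3 - 27*a^2 + 3*a + 95)/(729*a^3 - 243*a^2 + 27*a - 1)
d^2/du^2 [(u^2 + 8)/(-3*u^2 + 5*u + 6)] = 10*(-3*u^3 - 54*u^2 + 72*u - 76)/(27*u^6 - 135*u^5 + 63*u^4 + 415*u^3 - 126*u^2 - 540*u - 216)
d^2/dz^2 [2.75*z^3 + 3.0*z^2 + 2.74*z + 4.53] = 16.5*z + 6.0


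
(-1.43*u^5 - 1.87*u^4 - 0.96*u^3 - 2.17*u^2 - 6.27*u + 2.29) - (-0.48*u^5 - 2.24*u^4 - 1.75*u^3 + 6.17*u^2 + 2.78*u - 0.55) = -0.95*u^5 + 0.37*u^4 + 0.79*u^3 - 8.34*u^2 - 9.05*u + 2.84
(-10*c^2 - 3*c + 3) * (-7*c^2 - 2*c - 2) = 70*c^4 + 41*c^3 + 5*c^2 - 6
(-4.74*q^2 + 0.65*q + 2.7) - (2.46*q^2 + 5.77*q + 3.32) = -7.2*q^2 - 5.12*q - 0.62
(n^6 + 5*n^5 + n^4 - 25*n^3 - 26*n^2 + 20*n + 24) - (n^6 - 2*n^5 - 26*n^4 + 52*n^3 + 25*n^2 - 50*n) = 7*n^5 + 27*n^4 - 77*n^3 - 51*n^2 + 70*n + 24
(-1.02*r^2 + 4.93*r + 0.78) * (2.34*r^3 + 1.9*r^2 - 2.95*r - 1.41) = -2.3868*r^5 + 9.5982*r^4 + 14.2012*r^3 - 11.6233*r^2 - 9.2523*r - 1.0998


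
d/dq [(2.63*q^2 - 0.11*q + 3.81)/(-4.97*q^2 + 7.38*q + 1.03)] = (18.8627*q^2 + 43.2892*q - 28.2311)/(24.7009*q^4 - 73.3572*q^3 + 44.2262*q^2 + 15.2028*q + 1.0609)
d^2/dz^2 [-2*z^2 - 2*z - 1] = -4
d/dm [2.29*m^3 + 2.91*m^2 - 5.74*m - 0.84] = 6.87*m^2 + 5.82*m - 5.74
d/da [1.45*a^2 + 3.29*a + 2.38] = 2.9*a + 3.29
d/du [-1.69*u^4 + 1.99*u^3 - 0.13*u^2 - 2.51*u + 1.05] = -6.76*u^3 + 5.97*u^2 - 0.26*u - 2.51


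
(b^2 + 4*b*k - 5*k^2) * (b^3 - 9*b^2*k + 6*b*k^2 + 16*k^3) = b^5 - 5*b^4*k - 35*b^3*k^2 + 85*b^2*k^3 + 34*b*k^4 - 80*k^5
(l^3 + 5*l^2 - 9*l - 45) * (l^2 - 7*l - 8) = l^5 - 2*l^4 - 52*l^3 - 22*l^2 + 387*l + 360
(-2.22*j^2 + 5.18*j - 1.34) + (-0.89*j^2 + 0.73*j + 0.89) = -3.11*j^2 + 5.91*j - 0.45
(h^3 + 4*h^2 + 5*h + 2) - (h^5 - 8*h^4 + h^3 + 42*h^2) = -h^5 + 8*h^4 - 38*h^2 + 5*h + 2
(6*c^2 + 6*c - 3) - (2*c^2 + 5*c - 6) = 4*c^2 + c + 3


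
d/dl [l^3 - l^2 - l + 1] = 3*l^2 - 2*l - 1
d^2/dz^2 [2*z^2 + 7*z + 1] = 4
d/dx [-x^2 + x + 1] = 1 - 2*x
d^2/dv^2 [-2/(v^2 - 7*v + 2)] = 4*(v^2 - 7*v - (2*v - 7)^2 + 2)/(v^2 - 7*v + 2)^3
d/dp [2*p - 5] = 2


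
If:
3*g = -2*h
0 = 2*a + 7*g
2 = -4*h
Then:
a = -7/6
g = 1/3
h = -1/2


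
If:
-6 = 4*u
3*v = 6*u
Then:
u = -3/2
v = -3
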